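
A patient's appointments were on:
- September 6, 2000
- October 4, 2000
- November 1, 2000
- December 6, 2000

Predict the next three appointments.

Gaps: 28, 28, 35 days — a mix of 28 and 35. Every date is a Wednesday.
Each is the 1st Wednesday of its month.
January 2001 — 1st Wednesday is January 3, 2001.
February 2001 — 1st Wednesday is February 7, 2001.
March 2001 — 1st Wednesday is March 7, 2001.

January 3, 2001; February 7, 2001; March 7, 2001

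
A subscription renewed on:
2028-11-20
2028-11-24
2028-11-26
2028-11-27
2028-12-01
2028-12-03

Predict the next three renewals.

2028-12-04, 2028-12-08, 2028-12-10

The gap pattern 4, 2, 1, 4, 2 repeats every 3 events.
These are the Mondays, Fridays and Sundays of each week.
Next Monday: 2028-12-04.
Next Friday: 2028-12-08.
Next Sunday: 2028-12-10.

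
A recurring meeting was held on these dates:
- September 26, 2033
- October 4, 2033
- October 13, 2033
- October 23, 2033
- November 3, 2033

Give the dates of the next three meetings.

Intervals are 8, 9, 10, 11 days — an arithmetic progression with common difference 1.
Next gap: 12 days. November 3, 2033 + 12 days = November 15, 2033.
Next gap: 13 days. November 15, 2033 + 13 days = November 28, 2033.
Next gap: 14 days. November 28, 2033 + 14 days = December 12, 2033.

November 15, 2033; November 28, 2033; December 12, 2033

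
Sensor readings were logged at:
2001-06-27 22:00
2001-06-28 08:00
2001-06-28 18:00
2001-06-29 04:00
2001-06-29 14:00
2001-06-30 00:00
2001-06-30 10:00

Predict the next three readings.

Gaps: 10, 10, 10, 10, 10, 10 hours — each event is 10 hours after the previous one.
2001-06-30 10:00 + 10 h = 2001-06-30 20:00.
2001-06-30 20:00 + 10 h = 2001-07-01 06:00.
2001-07-01 06:00 + 10 h = 2001-07-01 16:00.

2001-06-30 20:00, 2001-07-01 06:00, 2001-07-01 16:00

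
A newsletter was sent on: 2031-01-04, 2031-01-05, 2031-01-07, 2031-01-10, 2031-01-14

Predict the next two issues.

Gaps: 1, 2, 3, 4 days — each gap is 1 larger than the previous one.
Next gap: 5 days. 2031-01-14 + 5 days = 2031-01-19.
Next gap: 6 days. 2031-01-19 + 6 days = 2031-01-25.

2031-01-19, 2031-01-25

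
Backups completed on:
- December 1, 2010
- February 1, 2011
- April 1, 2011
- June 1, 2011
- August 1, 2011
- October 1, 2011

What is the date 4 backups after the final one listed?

Gaps: 62, 59, 61, 61, 61 days — not constant. Every event is on the 1st of the month.
Pattern: the 1st of every 2 months.
Next: December 2011 → December 1, 2011.
February 2012: February 1, 2012.
Next: April 2012 → April 1, 2012.
Next: June 2012 → June 1, 2012.

June 1, 2012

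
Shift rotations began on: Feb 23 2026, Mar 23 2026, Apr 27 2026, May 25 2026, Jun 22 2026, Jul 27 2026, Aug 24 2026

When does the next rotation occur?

Sep 28 2026

These are Mondays at 28- or 35-day spacing (28, 35, 28, 28, 35, 28).
The pattern: 4th Monday of the month.
September 2026 — 4th Monday is Sep 28 2026.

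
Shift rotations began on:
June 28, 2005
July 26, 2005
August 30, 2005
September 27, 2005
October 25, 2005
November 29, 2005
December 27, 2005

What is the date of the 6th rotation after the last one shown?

June 27, 2006

These are Tuesdays with 28, 35, 28, 28, 35, 28-day gaps.
Each is the final Tuesday of its month — August 30, 2005 is past the 28th, so '4th Tuesday' doesn't fit.
January 2006 ends with Tuesday January 31, 2006.
February 2006 ends with Tuesday February 28, 2006.
Last Tuesday of March 2006: March 28, 2006.
April 2006 ends with Tuesday April 25, 2006.
Last Tuesday of May 2006: May 30, 2006.
Last Tuesday of June 2006: June 27, 2006.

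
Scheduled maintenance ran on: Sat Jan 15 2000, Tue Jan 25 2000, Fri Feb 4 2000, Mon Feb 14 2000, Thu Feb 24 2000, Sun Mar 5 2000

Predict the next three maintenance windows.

Wed Mar 15 2000, Sat Mar 25 2000, Tue Apr 4 2000

The spacing is 10, 10, 10, 10, 10 days — always 10 days.
Sun Mar 5 2000 + 10 days = Wed Mar 15 2000.
Wed Mar 15 2000 + 10 days = Sat Mar 25 2000.
Sat Mar 25 2000 + 10 days = Tue Apr 4 2000.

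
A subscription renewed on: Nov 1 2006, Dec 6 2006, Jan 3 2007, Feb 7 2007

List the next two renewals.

Mar 7 2007, Apr 4 2007

Gaps: 35, 28, 35 days — a mix of 28 and 35. Every date is a Wednesday.
Each is the 1st Wednesday of its month.
March 2007 — 1st Wednesday is Mar 7 2007.
1st Wednesday of April 2007: Apr 4 2007.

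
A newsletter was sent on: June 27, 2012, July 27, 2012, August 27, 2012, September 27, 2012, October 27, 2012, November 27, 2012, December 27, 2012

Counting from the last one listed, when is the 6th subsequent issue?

June 27, 2013

The day-of-month is always 27 (30, 31, 31, 30, 31, 30 days between events).
So this recurs on the 27th of each month.
January 2013: January 27, 2013.
Next: February 2013 → February 27, 2013.
Next: March 2013 → March 27, 2013.
Next: April 2013 → April 27, 2013.
Next: May 2013 → May 27, 2013.
Next: June 2013 → June 27, 2013.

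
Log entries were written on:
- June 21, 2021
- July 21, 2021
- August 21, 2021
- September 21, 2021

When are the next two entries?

Each date is the 21st; the gaps (30, 31, 31) track the month lengths.
The rule is the 21st of each month.
Next: October 2021 → October 21, 2021.
Next: November 2021 → November 21, 2021.

October 21, 2021; November 21, 2021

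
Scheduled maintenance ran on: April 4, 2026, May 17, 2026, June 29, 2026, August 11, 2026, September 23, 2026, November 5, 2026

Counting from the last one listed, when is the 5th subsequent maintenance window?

Gaps between consecutive events: 43, 43, 43, 43, 43 days — a constant 43-day interval.
November 5, 2026 + 43 days = December 18, 2026.
December 18, 2026 + 43 days = January 30, 2027.
January 30, 2027 + 43 days = March 14, 2027.
March 14, 2027 + 43 days = April 26, 2027.
April 26, 2027 + 43 days = June 8, 2027.

June 8, 2027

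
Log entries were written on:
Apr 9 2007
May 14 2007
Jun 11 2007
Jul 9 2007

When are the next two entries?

All dates are Mondays, 35, 28, 28 days apart.
Specifically, the 2nd Monday of each month.
2nd Monday of August 2007: Aug 13 2007.
September 2007 — 2nd Monday is Sep 10 2007.

Aug 13 2007, Sep 10 2007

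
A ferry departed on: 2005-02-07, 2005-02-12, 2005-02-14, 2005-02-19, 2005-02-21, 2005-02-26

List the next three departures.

2005-02-28, 2005-03-05, 2005-03-07

Gaps: 5, 2, 5, 2, 5 days — not constant, but cyclic with period 2.
The events fall on every Monday and Saturday.
Next Monday: 2005-02-28.
Next Saturday: 2005-03-05.
Next Monday: 2005-03-07.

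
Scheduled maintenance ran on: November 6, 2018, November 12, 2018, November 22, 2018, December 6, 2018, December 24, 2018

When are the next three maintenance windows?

The spacing grows by 4 each time: 6, 10, 14, 18 days.
Next gap: 22 days. December 24, 2018 + 22 days = January 15, 2019.
Next gap: 26 days. January 15, 2019 + 26 days = February 10, 2019.
Next gap: 30 days. February 10, 2019 + 30 days = March 12, 2019.

January 15, 2019; February 10, 2019; March 12, 2019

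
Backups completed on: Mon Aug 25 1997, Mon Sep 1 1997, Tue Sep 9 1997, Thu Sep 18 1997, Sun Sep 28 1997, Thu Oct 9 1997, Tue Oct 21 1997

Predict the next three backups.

Intervals are 7, 8, 9, 10, 11, 12 days — an arithmetic progression with common difference 1.
Next gap: 13 days. Tue Oct 21 1997 + 13 days = Mon Nov 3 1997.
Next gap: 14 days. Mon Nov 3 1997 + 14 days = Mon Nov 17 1997.
Next gap: 15 days. Mon Nov 17 1997 + 15 days = Tue Dec 2 1997.

Mon Nov 3 1997, Mon Nov 17 1997, Tue Dec 2 1997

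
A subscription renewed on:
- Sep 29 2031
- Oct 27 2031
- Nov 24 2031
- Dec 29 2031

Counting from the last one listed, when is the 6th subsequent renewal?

All Mondays; the gaps (28, 28, 35) vary with month length.
This is the last Monday of each month.
January 2032 ends with Monday Jan 26 2032.
February 2032 ends with Monday Feb 23 2032.
March 2032 ends with Monday Mar 29 2032.
Last Monday of April 2032: Apr 26 2032.
Last Monday of May 2032: May 31 2032.
June 2032 ends with Monday Jun 28 2032.

Jun 28 2032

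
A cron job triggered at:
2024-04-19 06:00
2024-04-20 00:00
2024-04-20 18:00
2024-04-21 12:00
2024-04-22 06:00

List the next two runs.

The interval is a steady 18 hours (18, 18, 18, 18).
2024-04-22 06:00 + 18 h = 2024-04-23 00:00.
2024-04-23 00:00 + 18 h = 2024-04-23 18:00.

2024-04-23 00:00, 2024-04-23 18:00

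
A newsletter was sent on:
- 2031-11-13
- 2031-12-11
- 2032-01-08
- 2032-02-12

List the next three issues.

2032-03-11, 2032-04-08, 2032-05-13

All dates are Thursdays, 28, 28, 35 days apart.
Specifically, the 2nd Thursday of each month.
2nd Thursday of March 2032: 2032-03-11.
April 2032 — 2nd Thursday is 2032-04-08.
May 2032 — 2nd Thursday is 2032-05-13.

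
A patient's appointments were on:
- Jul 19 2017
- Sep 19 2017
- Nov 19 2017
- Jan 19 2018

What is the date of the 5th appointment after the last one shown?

The day-of-month is always 19 (62, 61, 61 days between events).
So this recurs on the 19th of every 2 months.
March 2018: Mar 19 2018.
Next: May 2018 → May 19 2018.
Next: July 2018 → Jul 19 2018.
Next: September 2018 → Sep 19 2018.
November 2018: Nov 19 2018.

Nov 19 2018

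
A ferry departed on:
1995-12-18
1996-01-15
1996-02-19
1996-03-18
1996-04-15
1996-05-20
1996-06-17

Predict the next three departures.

1996-07-15, 1996-08-19, 1996-09-16

Gaps: 28, 35, 28, 28, 35, 28 days — a mix of 28 and 35. Every date is a Monday.
Each is the 3rd Monday of its month.
July 1996 — 3rd Monday is 1996-07-15.
3rd Monday of August 1996: 1996-08-19.
September 1996 — 3rd Monday is 1996-09-16.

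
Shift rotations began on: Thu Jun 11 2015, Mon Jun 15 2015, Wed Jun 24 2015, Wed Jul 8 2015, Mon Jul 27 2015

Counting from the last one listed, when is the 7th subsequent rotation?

The spacing grows by 5 each time: 4, 9, 14, 19 days.
Next gap: 24 days. Mon Jul 27 2015 + 24 days = Thu Aug 20 2015.
Next gap: 29 days. Thu Aug 20 2015 + 29 days = Fri Sep 18 2015.
Next gap: 34 days. Fri Sep 18 2015 + 34 days = Thu Oct 22 2015.
Next gap: 39 days. Thu Oct 22 2015 + 39 days = Mon Nov 30 2015.
Next gap: 44 days. Mon Nov 30 2015 + 44 days = Wed Jan 13 2016.
Next gap: 49 days. Wed Jan 13 2016 + 49 days = Wed Mar 2 2016.
Next gap: 54 days. Wed Mar 2 2016 + 54 days = Mon Apr 25 2016.

Mon Apr 25 2016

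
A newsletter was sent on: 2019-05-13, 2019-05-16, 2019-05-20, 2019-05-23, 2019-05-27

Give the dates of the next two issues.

Gaps: 3, 4, 3, 4 days — not constant, but cyclic with period 2.
The events fall on every Monday and Thursday.
Next Thursday: 2019-05-30.
Next Monday: 2019-06-03.

2019-05-30, 2019-06-03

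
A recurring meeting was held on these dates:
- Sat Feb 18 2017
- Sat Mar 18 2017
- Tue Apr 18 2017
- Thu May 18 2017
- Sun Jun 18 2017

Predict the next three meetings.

Each date is the 18th; the gaps (28, 31, 30, 31) track the month lengths.
The rule is the 18th of each month.
Next: July 2017 → Tue Jul 18 2017.
August 2017: Fri Aug 18 2017.
Next: September 2017 → Mon Sep 18 2017.

Tue Jul 18 2017, Fri Aug 18 2017, Mon Sep 18 2017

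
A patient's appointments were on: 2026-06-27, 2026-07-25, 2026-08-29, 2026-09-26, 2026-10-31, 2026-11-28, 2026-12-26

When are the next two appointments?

2027-01-30, 2027-02-27

Every date is a Saturday; gaps 28, 35, 28, 35, 28, 28 days.
Each is the last Saturday of its month (at least one falls on the 29th or later, ruling out '4th Saturday').
Last Saturday of January 2027: 2027-01-30.
Last Saturday of February 2027: 2027-02-27.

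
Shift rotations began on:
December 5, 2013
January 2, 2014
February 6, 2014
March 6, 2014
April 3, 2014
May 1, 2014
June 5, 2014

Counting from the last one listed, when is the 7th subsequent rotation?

All dates are Thursdays, 28, 35, 28, 28, 28, 35 days apart.
Specifically, the 1st Thursday of each month.
1st Thursday of July 2014: July 3, 2014.
August 2014 — 1st Thursday is August 7, 2014.
September 2014 — 1st Thursday is September 4, 2014.
1st Thursday of October 2014: October 2, 2014.
1st Thursday of November 2014: November 6, 2014.
December 2014 — 1st Thursday is December 4, 2014.
January 2015 — 1st Thursday is January 1, 2015.

January 1, 2015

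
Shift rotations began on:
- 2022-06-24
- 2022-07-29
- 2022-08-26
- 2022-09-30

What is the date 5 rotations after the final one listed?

2023-02-24

These are Fridays with 35, 28, 35-day gaps.
Each is the final Friday of its month — 2022-07-29 is past the 28th, so '4th Friday' doesn't fit.
Last Friday of October 2022: 2022-10-28.
Last Friday of November 2022: 2022-11-25.
December 2022 ends with Friday 2022-12-30.
Last Friday of January 2023: 2023-01-27.
Last Friday of February 2023: 2023-02-24.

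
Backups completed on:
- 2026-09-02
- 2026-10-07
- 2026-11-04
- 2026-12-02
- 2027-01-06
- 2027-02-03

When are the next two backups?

2027-03-03, 2027-04-07

All dates are Wednesdays, 35, 28, 28, 35, 28 days apart.
Specifically, the 1st Wednesday of each month.
1st Wednesday of March 2027: 2027-03-03.
1st Wednesday of April 2027: 2027-04-07.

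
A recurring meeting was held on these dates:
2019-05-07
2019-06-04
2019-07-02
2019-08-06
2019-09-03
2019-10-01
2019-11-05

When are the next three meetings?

2019-12-03, 2020-01-07, 2020-02-04

All dates are Tuesdays, 28, 28, 35, 28, 28, 35 days apart.
Specifically, the 1st Tuesday of each month.
December 2019 — 1st Tuesday is 2019-12-03.
January 2020 — 1st Tuesday is 2020-01-07.
1st Tuesday of February 2020: 2020-02-04.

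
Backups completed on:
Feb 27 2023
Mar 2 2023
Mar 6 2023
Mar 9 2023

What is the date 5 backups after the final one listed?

Mar 27 2023

Gaps: 3, 4, 3 days — not constant, but cyclic with period 2.
The events fall on every Monday and Thursday.
The following Monday is Mar 13 2023.
The following Thursday is Mar 16 2023.
The following Monday is Mar 20 2023.
The following Thursday is Mar 23 2023.
The following Monday is Mar 27 2023.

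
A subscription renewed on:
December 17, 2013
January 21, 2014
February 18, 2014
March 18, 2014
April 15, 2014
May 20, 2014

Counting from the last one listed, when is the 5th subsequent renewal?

October 21, 2014

All dates are Tuesdays, 35, 28, 28, 28, 35 days apart.
Specifically, the 3rd Tuesday of each month.
3rd Tuesday of June 2014: June 17, 2014.
3rd Tuesday of July 2014: July 15, 2014.
August 2014 — 3rd Tuesday is August 19, 2014.
September 2014 — 3rd Tuesday is September 16, 2014.
3rd Tuesday of October 2014: October 21, 2014.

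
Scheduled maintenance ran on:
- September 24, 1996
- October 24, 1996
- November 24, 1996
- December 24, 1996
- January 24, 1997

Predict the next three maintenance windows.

February 24, 1997; March 24, 1997; April 24, 1997

Gaps: 30, 31, 30, 31 days — not constant. Every event is on the 24th of the month.
Pattern: the 24th of each month.
February 1997: February 24, 1997.
March 1997: March 24, 1997.
Next: April 1997 → April 24, 1997.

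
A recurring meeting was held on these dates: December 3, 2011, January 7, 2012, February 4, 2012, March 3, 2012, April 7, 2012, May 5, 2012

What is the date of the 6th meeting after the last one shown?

All dates are Saturdays, 35, 28, 28, 35, 28 days apart.
Specifically, the 1st Saturday of each month.
June 2012 — 1st Saturday is June 2, 2012.
July 2012 — 1st Saturday is July 7, 2012.
1st Saturday of August 2012: August 4, 2012.
1st Saturday of September 2012: September 1, 2012.
1st Saturday of October 2012: October 6, 2012.
November 2012 — 1st Saturday is November 3, 2012.

November 3, 2012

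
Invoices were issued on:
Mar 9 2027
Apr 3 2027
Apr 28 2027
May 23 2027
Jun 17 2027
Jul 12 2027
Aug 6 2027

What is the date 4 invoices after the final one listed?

Nov 14 2027

The spacing is 25, 25, 25, 25, 25, 25 days — always 25 days.
Aug 6 2027 + 25 days = Aug 31 2027.
Aug 31 2027 + 25 days = Sep 25 2027.
Sep 25 2027 + 25 days = Oct 20 2027.
Oct 20 2027 + 25 days = Nov 14 2027.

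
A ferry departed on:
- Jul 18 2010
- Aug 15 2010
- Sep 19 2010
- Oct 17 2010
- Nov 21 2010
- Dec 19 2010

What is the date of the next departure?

Jan 16 2011

All dates are Sundays, 28, 35, 28, 35, 28 days apart.
Specifically, the 3rd Sunday of each month.
3rd Sunday of January 2011: Jan 16 2011.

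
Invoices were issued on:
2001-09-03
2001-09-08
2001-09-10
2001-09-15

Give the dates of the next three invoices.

2001-09-17, 2001-09-22, 2001-09-24

Every event lands on a Monday or Saturday (gaps cycle 5, 2, 5).
So the schedule is: every Monday and Saturday.
The following Monday is 2001-09-17.
The following Saturday is 2001-09-22.
The following Monday is 2001-09-24.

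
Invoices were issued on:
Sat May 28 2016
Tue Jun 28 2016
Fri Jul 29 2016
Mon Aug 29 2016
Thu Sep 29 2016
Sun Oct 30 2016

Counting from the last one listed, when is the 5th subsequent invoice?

Mon Apr 3 2017

The spacing is 31, 31, 31, 31, 31 days — always 31 days.
Sun Oct 30 2016 + 31 days = Wed Nov 30 2016.
Wed Nov 30 2016 + 31 days = Sat Dec 31 2016.
Sat Dec 31 2016 + 31 days = Tue Jan 31 2017.
Tue Jan 31 2017 + 31 days = Fri Mar 3 2017.
Fri Mar 3 2017 + 31 days = Mon Apr 3 2017.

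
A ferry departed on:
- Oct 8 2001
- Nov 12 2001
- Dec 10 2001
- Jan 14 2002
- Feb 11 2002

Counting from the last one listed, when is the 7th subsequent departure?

These are Mondays at 28- or 35-day spacing (35, 28, 35, 28).
The pattern: 2nd Monday of the month.
2nd Monday of March 2002: Mar 11 2002.
2nd Monday of April 2002: Apr 8 2002.
2nd Monday of May 2002: May 13 2002.
June 2002 — 2nd Monday is Jun 10 2002.
2nd Monday of July 2002: Jul 8 2002.
August 2002 — 2nd Monday is Aug 12 2002.
2nd Monday of September 2002: Sep 9 2002.

Sep 9 2002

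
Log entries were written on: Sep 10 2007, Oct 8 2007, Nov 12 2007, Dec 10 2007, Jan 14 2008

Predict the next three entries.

These are Mondays at 28- or 35-day spacing (28, 35, 28, 35).
The pattern: 2nd Monday of the month.
2nd Monday of February 2008: Feb 11 2008.
March 2008 — 2nd Monday is Mar 10 2008.
April 2008 — 2nd Monday is Apr 14 2008.

Feb 11 2008, Mar 10 2008, Apr 14 2008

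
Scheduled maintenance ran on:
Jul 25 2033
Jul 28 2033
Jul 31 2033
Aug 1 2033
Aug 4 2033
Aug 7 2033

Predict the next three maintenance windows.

Every event lands on a Monday or Thursday or Sunday (gaps cycle 3, 3, 1, 3, 3).
So the schedule is: every Monday, Thursday and Sunday.
Next Monday: Aug 8 2033.
Next Thursday: Aug 11 2033.
The following Sunday is Aug 14 2033.

Aug 8 2033, Aug 11 2033, Aug 14 2033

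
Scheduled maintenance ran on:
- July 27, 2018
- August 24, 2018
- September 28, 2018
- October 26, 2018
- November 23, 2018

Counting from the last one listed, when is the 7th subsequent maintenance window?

These are Fridays at 28- or 35-day spacing (28, 35, 28, 28).
The pattern: 4th Friday of the month.
4th Friday of December 2018: December 28, 2018.
January 2019 — 4th Friday is January 25, 2019.
February 2019 — 4th Friday is February 22, 2019.
March 2019 — 4th Friday is March 22, 2019.
April 2019 — 4th Friday is April 26, 2019.
May 2019 — 4th Friday is May 24, 2019.
June 2019 — 4th Friday is June 28, 2019.

June 28, 2019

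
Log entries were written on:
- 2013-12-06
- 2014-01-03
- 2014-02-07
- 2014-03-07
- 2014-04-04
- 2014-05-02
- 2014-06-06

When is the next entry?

Gaps: 28, 35, 28, 28, 28, 35 days — a mix of 28 and 35. Every date is a Friday.
Each is the 1st Friday of its month.
1st Friday of July 2014: 2014-07-04.

2014-07-04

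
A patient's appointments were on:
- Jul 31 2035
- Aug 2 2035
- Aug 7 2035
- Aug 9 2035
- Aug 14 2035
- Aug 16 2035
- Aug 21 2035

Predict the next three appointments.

Gaps: 2, 5, 2, 5, 2, 5 days — not constant, but cyclic with period 2.
The events fall on every Tuesday and Thursday.
Next Thursday: Aug 23 2035.
Next Tuesday: Aug 28 2035.
The following Thursday is Aug 30 2035.

Aug 23 2035, Aug 28 2035, Aug 30 2035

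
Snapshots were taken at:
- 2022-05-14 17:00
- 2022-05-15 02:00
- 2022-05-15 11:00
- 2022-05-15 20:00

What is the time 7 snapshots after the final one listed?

Spacing: 9, 9, 9 h — constant 9 h.
2022-05-15 20:00 + 9 h = 2022-05-16 05:00.
2022-05-16 05:00 + 9 h = 2022-05-16 14:00.
2022-05-16 14:00 + 9 h = 2022-05-16 23:00.
2022-05-16 23:00 + 9 h = 2022-05-17 08:00.
2022-05-17 08:00 + 9 h = 2022-05-17 17:00.
2022-05-17 17:00 + 9 h = 2022-05-18 02:00.
2022-05-18 02:00 + 9 h = 2022-05-18 11:00.

2022-05-18 11:00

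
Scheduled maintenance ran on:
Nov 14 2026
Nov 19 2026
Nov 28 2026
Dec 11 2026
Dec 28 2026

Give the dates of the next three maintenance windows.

The spacing grows by 4 each time: 5, 9, 13, 17 days.
Next gap: 21 days. Dec 28 2026 + 21 days = Jan 18 2027.
Next gap: 25 days. Jan 18 2027 + 25 days = Feb 12 2027.
Next gap: 29 days. Feb 12 2027 + 29 days = Mar 13 2027.

Jan 18 2027, Feb 12 2027, Mar 13 2027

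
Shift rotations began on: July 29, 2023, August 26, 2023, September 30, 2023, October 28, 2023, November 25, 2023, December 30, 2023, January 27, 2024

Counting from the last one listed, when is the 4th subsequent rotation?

May 25, 2024

These are Saturdays with 28, 35, 28, 28, 35, 28-day gaps.
Each is the final Saturday of its month — July 29, 2023 is past the 28th, so '4th Saturday' doesn't fit.
Last Saturday of February 2024: February 24, 2024.
Last Saturday of March 2024: March 30, 2024.
Last Saturday of April 2024: April 27, 2024.
Last Saturday of May 2024: May 25, 2024.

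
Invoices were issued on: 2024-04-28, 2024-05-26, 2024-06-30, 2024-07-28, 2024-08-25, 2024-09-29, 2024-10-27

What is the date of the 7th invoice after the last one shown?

Every date is a Sunday; gaps 28, 35, 28, 28, 35, 28 days.
Each is the last Sunday of its month (at least one falls on the 29th or later, ruling out '4th Sunday').
November 2024 ends with Sunday 2024-11-24.
Last Sunday of December 2024: 2024-12-29.
Last Sunday of January 2025: 2025-01-26.
Last Sunday of February 2025: 2025-02-23.
Last Sunday of March 2025: 2025-03-30.
Last Sunday of April 2025: 2025-04-27.
May 2025 ends with Sunday 2025-05-25.

2025-05-25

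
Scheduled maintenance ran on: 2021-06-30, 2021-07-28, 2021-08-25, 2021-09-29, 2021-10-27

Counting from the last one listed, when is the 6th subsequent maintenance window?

2022-04-27

Every date is a Wednesday; gaps 28, 28, 35, 28 days.
Each is the last Wednesday of its month (at least one falls on the 29th or later, ruling out '4th Wednesday').
Last Wednesday of November 2021: 2021-11-24.
Last Wednesday of December 2021: 2021-12-29.
Last Wednesday of January 2022: 2022-01-26.
Last Wednesday of February 2022: 2022-02-23.
March 2022 ends with Wednesday 2022-03-30.
Last Wednesday of April 2022: 2022-04-27.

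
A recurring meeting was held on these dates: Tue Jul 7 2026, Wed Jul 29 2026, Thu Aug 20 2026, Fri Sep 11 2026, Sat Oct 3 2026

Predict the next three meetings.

Sun Oct 25 2026, Mon Nov 16 2026, Tue Dec 8 2026

Every event comes 22 days after the last (22, 22, 22, 22).
Sat Oct 3 2026 + 22 days = Sun Oct 25 2026.
Sun Oct 25 2026 + 22 days = Mon Nov 16 2026.
Mon Nov 16 2026 + 22 days = Tue Dec 8 2026.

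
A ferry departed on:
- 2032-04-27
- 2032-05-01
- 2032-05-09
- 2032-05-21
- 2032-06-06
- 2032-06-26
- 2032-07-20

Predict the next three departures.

Gaps: 4, 8, 12, 16, 20, 24 days — each gap is 4 larger than the previous one.
Next gap: 28 days. 2032-07-20 + 28 days = 2032-08-17.
Next gap: 32 days. 2032-08-17 + 32 days = 2032-09-18.
Next gap: 36 days. 2032-09-18 + 36 days = 2032-10-24.

2032-08-17, 2032-09-18, 2032-10-24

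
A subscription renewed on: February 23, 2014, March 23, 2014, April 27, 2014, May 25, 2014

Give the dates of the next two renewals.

June 22, 2014; July 27, 2014

Gaps: 28, 35, 28 days — a mix of 28 and 35. Every date is a Sunday.
Each is the 4th Sunday of its month.
4th Sunday of June 2014: June 22, 2014.
July 2014 — 4th Sunday is July 27, 2014.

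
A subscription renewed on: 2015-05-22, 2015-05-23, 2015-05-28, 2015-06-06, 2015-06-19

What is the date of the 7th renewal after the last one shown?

2016-01-08

Gaps: 1, 5, 9, 13 days — each gap is 4 larger than the previous one.
Next gap: 17 days. 2015-06-19 + 17 days = 2015-07-06.
Next gap: 21 days. 2015-07-06 + 21 days = 2015-07-27.
Next gap: 25 days. 2015-07-27 + 25 days = 2015-08-21.
Next gap: 29 days. 2015-08-21 + 29 days = 2015-09-19.
Next gap: 33 days. 2015-09-19 + 33 days = 2015-10-22.
Next gap: 37 days. 2015-10-22 + 37 days = 2015-11-28.
Next gap: 41 days. 2015-11-28 + 41 days = 2016-01-08.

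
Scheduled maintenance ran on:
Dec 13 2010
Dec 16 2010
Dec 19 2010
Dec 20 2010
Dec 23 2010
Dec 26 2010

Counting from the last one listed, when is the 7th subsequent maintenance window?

Every event lands on a Monday or Thursday or Sunday (gaps cycle 3, 3, 1, 3, 3).
So the schedule is: every Monday, Thursday and Sunday.
Next Monday: Dec 27 2010.
The following Thursday is Dec 30 2010.
Next Sunday: Jan 2 2011.
The following Monday is Jan 3 2011.
The following Thursday is Jan 6 2011.
The following Sunday is Jan 9 2011.
Next Monday: Jan 10 2011.

Jan 10 2011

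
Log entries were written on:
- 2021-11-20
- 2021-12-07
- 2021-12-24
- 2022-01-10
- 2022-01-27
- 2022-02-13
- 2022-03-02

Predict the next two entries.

2022-03-19, 2022-04-05

The spacing is 17, 17, 17, 17, 17, 17 days — always 17 days.
2022-03-02 + 17 days = 2022-03-19.
2022-03-19 + 17 days = 2022-04-05.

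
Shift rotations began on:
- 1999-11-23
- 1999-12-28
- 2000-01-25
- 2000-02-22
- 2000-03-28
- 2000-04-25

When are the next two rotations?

These are Tuesdays at 28- or 35-day spacing (35, 28, 28, 35, 28).
The pattern: 4th Tuesday of the month.
May 2000 — 4th Tuesday is 2000-05-23.
June 2000 — 4th Tuesday is 2000-06-27.

2000-05-23, 2000-06-27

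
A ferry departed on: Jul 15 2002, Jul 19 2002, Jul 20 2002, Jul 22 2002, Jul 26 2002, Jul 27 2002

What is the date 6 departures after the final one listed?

Every event lands on a Monday or Friday or Saturday (gaps cycle 4, 1, 2, 4, 1).
So the schedule is: every Monday, Friday and Saturday.
Next Monday: Jul 29 2002.
The following Friday is Aug 2 2002.
Next Saturday: Aug 3 2002.
The following Monday is Aug 5 2002.
Next Friday: Aug 9 2002.
The following Saturday is Aug 10 2002.

Aug 10 2002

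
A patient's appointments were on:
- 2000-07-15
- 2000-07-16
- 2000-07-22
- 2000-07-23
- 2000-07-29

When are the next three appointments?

The gap pattern 1, 6, 1, 6 repeats every 2 events.
These are the Saturdays and Sundays of each week.
The following Sunday is 2000-07-30.
The following Saturday is 2000-08-05.
The following Sunday is 2000-08-06.

2000-07-30, 2000-08-05, 2000-08-06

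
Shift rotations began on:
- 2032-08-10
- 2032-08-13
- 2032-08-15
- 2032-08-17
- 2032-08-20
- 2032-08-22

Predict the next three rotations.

Every event lands on a Tuesday or Friday or Sunday (gaps cycle 3, 2, 2, 3, 2).
So the schedule is: every Tuesday, Friday and Sunday.
The following Tuesday is 2032-08-24.
The following Friday is 2032-08-27.
The following Sunday is 2032-08-29.

2032-08-24, 2032-08-27, 2032-08-29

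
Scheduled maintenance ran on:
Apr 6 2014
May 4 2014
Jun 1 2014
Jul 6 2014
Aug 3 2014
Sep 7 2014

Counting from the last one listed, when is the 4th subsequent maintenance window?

Jan 4 2015

Gaps: 28, 28, 35, 28, 35 days — a mix of 28 and 35. Every date is a Sunday.
Each is the 1st Sunday of its month.
1st Sunday of October 2014: Oct 5 2014.
1st Sunday of November 2014: Nov 2 2014.
December 2014 — 1st Sunday is Dec 7 2014.
1st Sunday of January 2015: Jan 4 2015.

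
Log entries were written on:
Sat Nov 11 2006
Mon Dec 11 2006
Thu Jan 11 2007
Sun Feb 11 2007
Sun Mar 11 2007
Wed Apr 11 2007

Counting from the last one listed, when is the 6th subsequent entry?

Thu Oct 11 2007

The day-of-month is always 11 (30, 31, 31, 28, 31 days between events).
So this recurs on the 11th of each month.
Next: May 2007 → Fri May 11 2007.
Next: June 2007 → Mon Jun 11 2007.
July 2007: Wed Jul 11 2007.
August 2007: Sat Aug 11 2007.
September 2007: Tue Sep 11 2007.
October 2007: Thu Oct 11 2007.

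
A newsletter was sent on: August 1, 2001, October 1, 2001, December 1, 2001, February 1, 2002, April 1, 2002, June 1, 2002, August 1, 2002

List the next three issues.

October 1, 2002; December 1, 2002; February 1, 2003

Each date is the 1st; the gaps (61, 61, 62, 59, 61, 61) track the month lengths.
The rule is the 1st of every 2 months.
Next: October 2002 → October 1, 2002.
December 2002: December 1, 2002.
Next: February 2003 → February 1, 2003.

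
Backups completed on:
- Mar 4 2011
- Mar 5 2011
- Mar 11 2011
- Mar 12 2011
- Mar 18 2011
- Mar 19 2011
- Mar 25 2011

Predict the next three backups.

Mar 26 2011, Apr 1 2011, Apr 2 2011

The gap pattern 1, 6, 1, 6, 1, 6 repeats every 2 events.
These are the Fridays and Saturdays of each week.
The following Saturday is Mar 26 2011.
Next Friday: Apr 1 2011.
Next Saturday: Apr 2 2011.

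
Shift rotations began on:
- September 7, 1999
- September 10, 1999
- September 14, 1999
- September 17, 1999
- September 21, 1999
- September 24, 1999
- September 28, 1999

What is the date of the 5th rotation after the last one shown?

October 15, 1999

Every event lands on a Tuesday or Friday (gaps cycle 3, 4, 3, 4, 3, 4).
So the schedule is: every Tuesday and Friday.
The following Friday is October 1, 1999.
The following Tuesday is October 5, 1999.
The following Friday is October 8, 1999.
Next Tuesday: October 12, 1999.
The following Friday is October 15, 1999.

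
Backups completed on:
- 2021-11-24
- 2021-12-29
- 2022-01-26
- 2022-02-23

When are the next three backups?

Every date is a Wednesday; gaps 35, 28, 28 days.
Each is the last Wednesday of its month (at least one falls on the 29th or later, ruling out '4th Wednesday').
March 2022 ends with Wednesday 2022-03-30.
April 2022 ends with Wednesday 2022-04-27.
May 2022 ends with Wednesday 2022-05-25.

2022-03-30, 2022-04-27, 2022-05-25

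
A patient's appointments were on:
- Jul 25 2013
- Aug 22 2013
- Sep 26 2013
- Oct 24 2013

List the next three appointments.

Nov 28 2013, Dec 26 2013, Jan 23 2014

These are Thursdays at 28- or 35-day spacing (28, 35, 28).
The pattern: 4th Thursday of the month.
November 2013 — 4th Thursday is Nov 28 2013.
December 2013 — 4th Thursday is Dec 26 2013.
January 2014 — 4th Thursday is Jan 23 2014.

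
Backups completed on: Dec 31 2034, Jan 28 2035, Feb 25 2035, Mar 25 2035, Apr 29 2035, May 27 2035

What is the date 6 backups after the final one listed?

Nov 25 2035

All Sundays; the gaps (28, 28, 28, 35, 28) vary with month length.
This is the last Sunday of each month.
Last Sunday of June 2035: Jun 24 2035.
Last Sunday of July 2035: Jul 29 2035.
Last Sunday of August 2035: Aug 26 2035.
September 2035 ends with Sunday Sep 30 2035.
October 2035 ends with Sunday Oct 28 2035.
November 2035 ends with Sunday Nov 25 2035.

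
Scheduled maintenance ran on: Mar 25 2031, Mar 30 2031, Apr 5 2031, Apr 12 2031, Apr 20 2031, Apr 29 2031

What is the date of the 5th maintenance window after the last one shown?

Intervals are 5, 6, 7, 8, 9 days — an arithmetic progression with common difference 1.
Next gap: 10 days. Apr 29 2031 + 10 days = May 9 2031.
Next gap: 11 days. May 9 2031 + 11 days = May 20 2031.
Next gap: 12 days. May 20 2031 + 12 days = Jun 1 2031.
Next gap: 13 days. Jun 1 2031 + 13 days = Jun 14 2031.
Next gap: 14 days. Jun 14 2031 + 14 days = Jun 28 2031.

Jun 28 2031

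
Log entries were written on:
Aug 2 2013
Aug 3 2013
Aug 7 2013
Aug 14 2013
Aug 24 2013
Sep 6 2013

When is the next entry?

Sep 22 2013

Gaps: 1, 4, 7, 10, 13 days — each gap is 3 larger than the previous one.
Next gap: 16 days. Sep 6 2013 + 16 days = Sep 22 2013.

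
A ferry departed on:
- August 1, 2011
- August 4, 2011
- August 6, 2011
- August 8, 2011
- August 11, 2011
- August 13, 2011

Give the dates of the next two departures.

August 15, 2011; August 18, 2011

Every event lands on a Monday or Thursday or Saturday (gaps cycle 3, 2, 2, 3, 2).
So the schedule is: every Monday, Thursday and Saturday.
Next Monday: August 15, 2011.
The following Thursday is August 18, 2011.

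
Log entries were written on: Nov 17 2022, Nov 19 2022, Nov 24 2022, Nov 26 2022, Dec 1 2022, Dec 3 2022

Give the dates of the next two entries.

Gaps: 2, 5, 2, 5, 2 days — not constant, but cyclic with period 2.
The events fall on every Thursday and Saturday.
Next Thursday: Dec 8 2022.
The following Saturday is Dec 10 2022.

Dec 8 2022, Dec 10 2022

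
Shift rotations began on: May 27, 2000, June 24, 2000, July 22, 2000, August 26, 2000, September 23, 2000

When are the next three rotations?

These are Saturdays at 28- or 35-day spacing (28, 28, 35, 28).
The pattern: 4th Saturday of the month.
4th Saturday of October 2000: October 28, 2000.
4th Saturday of November 2000: November 25, 2000.
December 2000 — 4th Saturday is December 23, 2000.

October 28, 2000; November 25, 2000; December 23, 2000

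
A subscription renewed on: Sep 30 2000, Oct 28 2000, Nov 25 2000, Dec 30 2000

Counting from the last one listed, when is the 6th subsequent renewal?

All Saturdays; the gaps (28, 28, 35) vary with month length.
This is the last Saturday of each month.
January 2001 ends with Saturday Jan 27 2001.
February 2001 ends with Saturday Feb 24 2001.
March 2001 ends with Saturday Mar 31 2001.
Last Saturday of April 2001: Apr 28 2001.
Last Saturday of May 2001: May 26 2001.
Last Saturday of June 2001: Jun 30 2001.

Jun 30 2001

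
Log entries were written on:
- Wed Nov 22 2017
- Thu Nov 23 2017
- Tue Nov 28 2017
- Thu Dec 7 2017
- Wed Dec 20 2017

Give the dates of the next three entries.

The spacing grows by 4 each time: 1, 5, 9, 13 days.
Next gap: 17 days. Wed Dec 20 2017 + 17 days = Sat Jan 6 2018.
Next gap: 21 days. Sat Jan 6 2018 + 21 days = Sat Jan 27 2018.
Next gap: 25 days. Sat Jan 27 2018 + 25 days = Wed Feb 21 2018.

Sat Jan 6 2018, Sat Jan 27 2018, Wed Feb 21 2018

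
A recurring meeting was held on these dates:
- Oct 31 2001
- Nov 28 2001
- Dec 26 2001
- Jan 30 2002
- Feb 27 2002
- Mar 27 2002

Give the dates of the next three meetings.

Apr 24 2002, May 29 2002, Jun 26 2002

These are Wednesdays with 28, 28, 35, 28, 28-day gaps.
Each is the final Wednesday of its month — Oct 31 2001 is past the 28th, so '4th Wednesday' doesn't fit.
April 2002 ends with Wednesday Apr 24 2002.
May 2002 ends with Wednesday May 29 2002.
June 2002 ends with Wednesday Jun 26 2002.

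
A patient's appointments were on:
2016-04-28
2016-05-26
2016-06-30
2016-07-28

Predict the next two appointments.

2016-08-25, 2016-09-29

These are Thursdays with 28, 35, 28-day gaps.
Each is the final Thursday of its month — 2016-06-30 is past the 28th, so '4th Thursday' doesn't fit.
Last Thursday of August 2016: 2016-08-25.
September 2016 ends with Thursday 2016-09-29.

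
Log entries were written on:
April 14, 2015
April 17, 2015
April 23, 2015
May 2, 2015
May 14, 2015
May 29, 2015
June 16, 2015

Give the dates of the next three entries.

July 7, 2015; July 31, 2015; August 27, 2015

The spacing grows by 3 each time: 3, 6, 9, 12, 15, 18 days.
Next gap: 21 days. June 16, 2015 + 21 days = July 7, 2015.
Next gap: 24 days. July 7, 2015 + 24 days = July 31, 2015.
Next gap: 27 days. July 31, 2015 + 27 days = August 27, 2015.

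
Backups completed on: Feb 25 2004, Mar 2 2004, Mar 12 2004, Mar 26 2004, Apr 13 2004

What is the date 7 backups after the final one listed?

The spacing grows by 4 each time: 6, 10, 14, 18 days.
Next gap: 22 days. Apr 13 2004 + 22 days = May 5 2004.
Next gap: 26 days. May 5 2004 + 26 days = May 31 2004.
Next gap: 30 days. May 31 2004 + 30 days = Jun 30 2004.
Next gap: 34 days. Jun 30 2004 + 34 days = Aug 3 2004.
Next gap: 38 days. Aug 3 2004 + 38 days = Sep 10 2004.
Next gap: 42 days. Sep 10 2004 + 42 days = Oct 22 2004.
Next gap: 46 days. Oct 22 2004 + 46 days = Dec 7 2004.

Dec 7 2004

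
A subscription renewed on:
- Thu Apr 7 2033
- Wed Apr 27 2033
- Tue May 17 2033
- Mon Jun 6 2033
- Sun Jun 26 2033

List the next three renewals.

The spacing is 20, 20, 20, 20 days — always 20 days.
Sun Jun 26 2033 + 20 days = Sat Jul 16 2033.
Sat Jul 16 2033 + 20 days = Fri Aug 5 2033.
Fri Aug 5 2033 + 20 days = Thu Aug 25 2033.

Sat Jul 16 2033, Fri Aug 5 2033, Thu Aug 25 2033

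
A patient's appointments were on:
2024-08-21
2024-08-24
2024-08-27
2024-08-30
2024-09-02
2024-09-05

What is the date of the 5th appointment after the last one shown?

2024-09-20

Gaps between consecutive events: 3, 3, 3, 3, 3 days — a constant 3-day interval.
2024-09-05 + 3 days = 2024-09-08.
2024-09-08 + 3 days = 2024-09-11.
2024-09-11 + 3 days = 2024-09-14.
2024-09-14 + 3 days = 2024-09-17.
2024-09-17 + 3 days = 2024-09-20.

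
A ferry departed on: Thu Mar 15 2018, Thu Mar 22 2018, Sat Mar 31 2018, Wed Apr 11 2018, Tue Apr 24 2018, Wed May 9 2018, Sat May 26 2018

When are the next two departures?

Thu Jun 14 2018, Thu Jul 5 2018

Gaps: 7, 9, 11, 13, 15, 17 days — each gap is 2 larger than the previous one.
Next gap: 19 days. Sat May 26 2018 + 19 days = Thu Jun 14 2018.
Next gap: 21 days. Thu Jun 14 2018 + 21 days = Thu Jul 5 2018.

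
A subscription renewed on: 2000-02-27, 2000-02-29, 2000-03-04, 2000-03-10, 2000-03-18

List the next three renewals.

Intervals are 2, 4, 6, 8 days — an arithmetic progression with common difference 2.
Next gap: 10 days. 2000-03-18 + 10 days = 2000-03-28.
Next gap: 12 days. 2000-03-28 + 12 days = 2000-04-09.
Next gap: 14 days. 2000-04-09 + 14 days = 2000-04-23.

2000-03-28, 2000-04-09, 2000-04-23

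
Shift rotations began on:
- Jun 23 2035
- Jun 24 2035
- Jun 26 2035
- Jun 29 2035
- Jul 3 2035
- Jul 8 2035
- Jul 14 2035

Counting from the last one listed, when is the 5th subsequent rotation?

Aug 28 2035

The spacing grows by 1 each time: 1, 2, 3, 4, 5, 6 days.
Next gap: 7 days. Jul 14 2035 + 7 days = Jul 21 2035.
Next gap: 8 days. Jul 21 2035 + 8 days = Jul 29 2035.
Next gap: 9 days. Jul 29 2035 + 9 days = Aug 7 2035.
Next gap: 10 days. Aug 7 2035 + 10 days = Aug 17 2035.
Next gap: 11 days. Aug 17 2035 + 11 days = Aug 28 2035.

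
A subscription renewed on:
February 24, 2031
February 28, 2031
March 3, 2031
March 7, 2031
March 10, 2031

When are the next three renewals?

The gap pattern 4, 3, 4, 3 repeats every 2 events.
These are the Mondays and Fridays of each week.
Next Friday: March 14, 2031.
The following Monday is March 17, 2031.
Next Friday: March 21, 2031.

March 14, 2031; March 17, 2031; March 21, 2031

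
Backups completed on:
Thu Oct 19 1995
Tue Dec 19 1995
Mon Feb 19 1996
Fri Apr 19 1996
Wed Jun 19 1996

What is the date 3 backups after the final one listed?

The day-of-month is always 19 (61, 62, 60, 61 days between events).
So this recurs on the 19th of every 2 months.
Next: August 1996 → Mon Aug 19 1996.
October 1996: Sat Oct 19 1996.
December 1996: Thu Dec 19 1996.

Thu Dec 19 1996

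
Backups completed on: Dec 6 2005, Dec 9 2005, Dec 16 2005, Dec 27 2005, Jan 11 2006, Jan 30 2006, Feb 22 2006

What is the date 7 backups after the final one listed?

The spacing grows by 4 each time: 3, 7, 11, 15, 19, 23 days.
Next gap: 27 days. Feb 22 2006 + 27 days = Mar 21 2006.
Next gap: 31 days. Mar 21 2006 + 31 days = Apr 21 2006.
Next gap: 35 days. Apr 21 2006 + 35 days = May 26 2006.
Next gap: 39 days. May 26 2006 + 39 days = Jul 4 2006.
Next gap: 43 days. Jul 4 2006 + 43 days = Aug 16 2006.
Next gap: 47 days. Aug 16 2006 + 47 days = Oct 2 2006.
Next gap: 51 days. Oct 2 2006 + 51 days = Nov 22 2006.

Nov 22 2006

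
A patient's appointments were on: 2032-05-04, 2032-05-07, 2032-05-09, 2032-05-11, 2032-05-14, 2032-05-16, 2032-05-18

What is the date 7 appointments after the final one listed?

2032-06-04

The gap pattern 3, 2, 2, 3, 2, 2 repeats every 3 events.
These are the Tuesdays, Fridays and Sundays of each week.
The following Friday is 2032-05-21.
Next Sunday: 2032-05-23.
Next Tuesday: 2032-05-25.
Next Friday: 2032-05-28.
Next Sunday: 2032-05-30.
Next Tuesday: 2032-06-01.
The following Friday is 2032-06-04.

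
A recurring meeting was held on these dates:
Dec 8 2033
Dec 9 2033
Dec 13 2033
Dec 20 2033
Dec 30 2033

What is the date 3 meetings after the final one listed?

Intervals are 1, 4, 7, 10 days — an arithmetic progression with common difference 3.
Next gap: 13 days. Dec 30 2033 + 13 days = Jan 12 2034.
Next gap: 16 days. Jan 12 2034 + 16 days = Jan 28 2034.
Next gap: 19 days. Jan 28 2034 + 19 days = Feb 16 2034.

Feb 16 2034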